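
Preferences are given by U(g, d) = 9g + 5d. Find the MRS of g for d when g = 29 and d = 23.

MU_g = 9, MU_d = 5, so MRS = 9/5 = 1.8 at every bundle.
At (29, 23): MRS = 1.8.
That is, one extra unit of g is worth 1.8 units of d at the margin.

MRS = 1.8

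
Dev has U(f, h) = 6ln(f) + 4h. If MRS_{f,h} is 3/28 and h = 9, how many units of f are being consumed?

MU_f = 6/f, MU_h = 4.
MRS = 6/f ÷ 4.
MRS depends only on f: 1.5/f = 3/28 ⇒ f = 1.5/(3/28) = 14.

f = 14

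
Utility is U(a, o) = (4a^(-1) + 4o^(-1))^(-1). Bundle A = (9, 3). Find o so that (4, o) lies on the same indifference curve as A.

o = 36/7

U depends on (a, o) only through S = 4a^(-1) + 4o^(-1), so equal utility means equal S. At (9, 3): S = 16/9.
With a = 4: 4·4^(-1) = 1, so 4o^(-1) = 16/9 − 1 = 7/9, i.e. o^(-1) = 7/36.
Hence o = 1/(7/36) = 36/7.
Check: U(4, 36/7) = 0.5625.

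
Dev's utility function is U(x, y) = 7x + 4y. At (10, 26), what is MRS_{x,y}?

MU_x = 7, MU_y = 4, so MRS = 7/4 = 1.75 at every bundle.
At (10, 26): MRS = 1.75.
So at (10, 26) the consumer would give up 1.75 units of y for one more unit of x.

MRS = 1.75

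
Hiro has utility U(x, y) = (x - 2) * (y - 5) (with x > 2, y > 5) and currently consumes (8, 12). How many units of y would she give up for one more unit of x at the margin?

MU_x = (y−5), MU_y = (x−2).
MRS = (y−5)/(x−2).
At (8, 12): MRS = 7/6.
So at (8, 12) the consumer would give up 7/6 units of y for one more unit of x.

MRS = 7/6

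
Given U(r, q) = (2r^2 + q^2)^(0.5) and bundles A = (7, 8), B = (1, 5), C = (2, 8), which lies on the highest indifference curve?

Bundle A

Evaluate utility at each bundle:
U(A) = 12.728.
U(B) = 5.196.
U(C) = 8.485.
Highest utility is A, so A ≻ C ≻ B.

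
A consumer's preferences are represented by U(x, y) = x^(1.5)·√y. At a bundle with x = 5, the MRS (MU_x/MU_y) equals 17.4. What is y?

y = 29

MU_x = 1.5·√x·√y and MU_y = 0.5·x^(1.5)·y^(-0.5).
MRS = MU_x/MU_y = (3)·y/x.
Substitute x = 5: MRS = y/(5/3). Setting y/(5/3) = 17.4 gives y = 17.4·(5/3) = 29.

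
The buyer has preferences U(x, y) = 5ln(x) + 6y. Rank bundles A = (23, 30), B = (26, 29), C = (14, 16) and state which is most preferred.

Evaluate utility at each bundle:
U(A) = 195.677.
U(B) = 190.290.
U(C) = 109.195.
Highest utility is A, so A ≻ B ≻ C.

Bundle A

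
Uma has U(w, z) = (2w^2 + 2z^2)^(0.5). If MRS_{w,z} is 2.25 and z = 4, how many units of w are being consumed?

w = 9

For CES with ρ = 2, MRS = (z/w)^(-1).
Setting (4/w)^(-1) = 2.25 gives 4/w = 4/9 and w = 9.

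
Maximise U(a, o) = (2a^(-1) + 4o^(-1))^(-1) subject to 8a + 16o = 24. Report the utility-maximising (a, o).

For CES with ρ = -1, MRS = (2/4)·(o/a)^2.
Tangency: set MRS = p_a/p_o = 8/16 = 0.5.
So (o/a)^2 = 1; taking the square root, o/a = 1, i.e. o = a.
Substitute into the budget 8·a + 16·o = 24: 24·a = 24, so a* = 1 and o* = 1.

a* = 1, o* = 1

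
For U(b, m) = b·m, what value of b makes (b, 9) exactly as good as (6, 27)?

b = 18

U(6, 27) = 162.
Set U(b, 9) = 162 and solve.
With m = 9: b = 162/9 = 18.
Check: U(18, 9) = 162.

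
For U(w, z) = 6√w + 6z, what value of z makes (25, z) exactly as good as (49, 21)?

z = 23

U(49, 21) = 168.
Set U(25, z) = 168 and solve.
With w = 25: √25 = 5, so 6z = 168 − 6·5 = 138 and z = 23.
Check: U(25, 23) = 168.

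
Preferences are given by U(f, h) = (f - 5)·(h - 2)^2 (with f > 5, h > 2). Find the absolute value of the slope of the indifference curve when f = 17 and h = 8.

MU_f = (h−2)^2, MU_h = 2·(f−5)·(h−2).
MRS = (1/2)·(h−2)/(f−5).
At (17, 8): MRS = 0.25.
So at (17, 8) the consumer would give up 0.25 units of h for one more unit of f.

MRS = 0.25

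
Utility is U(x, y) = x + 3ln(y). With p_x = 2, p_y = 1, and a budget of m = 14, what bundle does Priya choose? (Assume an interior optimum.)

x* = 4, y* = 6

MU_x = 1, MU_y = 3/y.
MRS = 1 ÷ (3/y).
Tangency: set MRS = p_x/p_y = 2/1 = 2.
MRS depends only on y: (1/3)·y = 2 ⇒ y* = 2/(1/3) = 6.
From the budget, 2·x = 14 − 1·6 = 8, so x* = 4.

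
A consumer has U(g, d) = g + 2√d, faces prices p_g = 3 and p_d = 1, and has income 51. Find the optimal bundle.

g* = 14, d* = 9

MU_g = 1, MU_d = 2/(2√d).
MRS = 1 ÷ (2/(2√d)).
Tangency: set MRS = p_g/p_d = 3/1 = 3.
MRS depends only on d: √d = 3 ⇒ √d = 3 ⇒ d* = 9.
From the budget, 3·g = 51 − 1·9 = 42, so g* = 14.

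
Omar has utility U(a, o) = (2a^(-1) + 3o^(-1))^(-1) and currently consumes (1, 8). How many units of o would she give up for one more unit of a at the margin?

MRS = 128/3

For CES with ρ = -1, MRS = (2/3)·(o/a)^2.
At (1, 8): MRS = 128/3.
The indifference curve has slope −128/3 at this bundle.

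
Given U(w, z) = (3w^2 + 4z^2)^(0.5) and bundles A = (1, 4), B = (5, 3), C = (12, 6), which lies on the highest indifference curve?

Evaluate utility at each bundle:
U(A) = 8.185.
U(B) = 10.536.
U(C) = 24.000.
Highest utility is C, so C ≻ B ≻ A.

Bundle C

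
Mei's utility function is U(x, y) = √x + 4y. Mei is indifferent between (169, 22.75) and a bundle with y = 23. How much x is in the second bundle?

x = 144

U(169, 22.75) = 104.
Set U(x, 23) = 104 and solve.
With y = 23: √x = 104 − 4·23 = 12, so √x = 12 and x = 144.
Check: U(144, 23) = 104.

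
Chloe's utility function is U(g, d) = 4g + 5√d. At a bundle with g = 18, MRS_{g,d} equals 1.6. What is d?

d = 1

MU_g = 4, MU_d = 5/(2√d).
MRS = 4 ÷ (5/(2√d)).
MRS depends only on d: 1.6·√d = 1.6 ⇒ √d = 1.6/1.6 = 1 ⇒ d = 1.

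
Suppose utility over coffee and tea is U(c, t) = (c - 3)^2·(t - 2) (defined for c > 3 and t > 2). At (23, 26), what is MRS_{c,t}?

MRS = 2.4

MU_c = 2·(c−3)·(t−2), MU_t = (c−3)^2.
MRS = (2/1)·(t−2)/(c−3).
At (23, 26): MRS = 2.4.
The indifference curve has slope −2.4 at this bundle.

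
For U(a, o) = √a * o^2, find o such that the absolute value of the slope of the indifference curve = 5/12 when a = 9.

o = 15

MU_a = 0.5·a^(-0.5)·o^2 and MU_o = 2·√a·o.
MRS = MU_a/MU_o = (0.25)·o/a.
Substitute a = 9: MRS = o/36. Setting o/36 = 5/12 gives o = (5/12)·36 = 15.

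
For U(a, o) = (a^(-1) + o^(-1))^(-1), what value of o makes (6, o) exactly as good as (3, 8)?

o = 24/7

U depends on (a, o) only through S = a^(-1) + o^(-1), so equal utility means equal S. At (3, 8): S = 11/24.
With a = 6: 6^(-1) = 1/6, so o^(-1) = 11/24 − 1/6 = 7/24.
Hence o = 1/(7/24) = 24/7.
Check: U(6, 24/7) = 2.1818.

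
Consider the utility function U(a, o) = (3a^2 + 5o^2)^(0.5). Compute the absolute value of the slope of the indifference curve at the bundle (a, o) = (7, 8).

MRS = 21/40

For CES with ρ = 2, MRS = (3/5)·(o/a)^(-1).
At (7, 8): MRS = 21/40.
The indifference curve has slope −21/40 at this bundle.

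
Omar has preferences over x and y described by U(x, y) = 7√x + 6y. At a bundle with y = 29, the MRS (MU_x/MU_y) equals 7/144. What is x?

x = 144

MU_x = 7/(2√x), MU_y = 6.
MRS = 7/(2√x) ÷ 6.
MRS depends only on x: (7/12)/√x = 7/144 ⇒ √x = (7/12)/(7/144) = 12 ⇒ x = 144.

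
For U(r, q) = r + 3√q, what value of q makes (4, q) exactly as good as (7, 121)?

U(7, 121) = 40.
Set U(4, q) = 40 and solve.
With r = 4: 3√q = 40 − 4 = 36, so √q = 12 and q = 144.
Check: U(4, 144) = 40.

q = 144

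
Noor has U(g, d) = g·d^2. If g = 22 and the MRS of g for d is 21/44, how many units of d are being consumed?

MU_g = d^2 and MU_d = 2·g·d.
MRS = MU_g/MU_d = (1/2)·d/g.
Substitute g = 22: MRS = d/44. Setting d/44 = 21/44 gives d = (21/44)·44 = 21.

d = 21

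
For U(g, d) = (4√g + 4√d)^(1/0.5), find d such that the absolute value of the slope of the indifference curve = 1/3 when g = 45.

For CES with ρ = 0.5, MRS = √(d/g).
Setting √(d/45) = 1/3 gives d/45 = 1/9 and d = 5.

d = 5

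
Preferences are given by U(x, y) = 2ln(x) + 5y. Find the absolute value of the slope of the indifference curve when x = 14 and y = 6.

MRS = 1/35

MU_x = 2/x, MU_y = 5.
MRS = 2/x ÷ 5.
At (14, 6): MRS = 1/35.
The indifference curve has slope −1/35 at this bundle.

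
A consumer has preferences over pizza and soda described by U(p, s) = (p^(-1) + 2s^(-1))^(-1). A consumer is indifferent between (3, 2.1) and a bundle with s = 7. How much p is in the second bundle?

U depends on (p, s) only through S = p^(-1) + 2s^(-1), so equal utility means equal S. At (3, 2.1): S = 9/7.
With s = 7: 2·7^(-1) = 2/7, so p^(-1) = 9/7 − 2/7 = 1.
Hence p = 1/1 = 1.
Check: U(1, 7) = 0.7778.

p = 1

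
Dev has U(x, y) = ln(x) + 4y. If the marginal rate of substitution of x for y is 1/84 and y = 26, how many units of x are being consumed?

x = 21

MU_x = 1/x, MU_y = 4.
MRS = 1/x ÷ 4.
MRS depends only on x: 0.25/x = 1/84 ⇒ x = 0.25/(1/84) = 21.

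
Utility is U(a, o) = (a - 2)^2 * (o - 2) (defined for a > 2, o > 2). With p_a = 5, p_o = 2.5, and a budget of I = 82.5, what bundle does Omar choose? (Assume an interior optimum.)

a* = 11, o* = 11

MU_a = 2·(a−2)·(o−2), MU_o = (a−2)^2.
MRS = (2/1)·(o−2)/(a−2).
Tangency: set MRS = p_a/p_o = 5/2.5 = 2.
So (2/1)·(o − 2)/(a − 2) = 2, i.e. (o − 2) = (a − 2).
Rewrite the budget in excess-of-subsistence terms: 5·(a − 2) + 2.5·(o − 2) = 82.5 − 5·2 − 2.5·2 = 67.5.
Substituting, 7.5·(a − 2) = 67.5, so a − 2 = 9 and a* = 11.
Then o − 2 = 9, so o* = 11.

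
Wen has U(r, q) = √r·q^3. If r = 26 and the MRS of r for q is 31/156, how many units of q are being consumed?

q = 31

MU_r = 0.5·r^(-0.5)·q^3 and MU_q = 3·√r·q^2.
MRS = MU_r/MU_q = (1/6)·q/r.
Substitute r = 26: MRS = q/156. Setting q/156 = 31/156 gives q = (31/156)·156 = 31.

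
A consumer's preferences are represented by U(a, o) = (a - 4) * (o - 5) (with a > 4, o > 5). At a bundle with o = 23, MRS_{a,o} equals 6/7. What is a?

MU_a = (o−5), MU_o = (a−4).
MRS = (o−5)/(a−4).
Substitute o = 23: MRS = 18/(a − 4). Setting this equal to 6/7 gives a − 4 = 18/(6/7) = 21, so a = 25.

a = 25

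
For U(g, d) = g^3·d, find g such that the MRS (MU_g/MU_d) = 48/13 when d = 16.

MU_g = 3·g^2·d and MU_d = g^3.
MRS = MU_g/MU_d = (3/1)·d/g.
Substitute d = 16: MRS = 48/g. Setting 48/g = 48/13 gives g = 48/(48/13) = 13.

g = 13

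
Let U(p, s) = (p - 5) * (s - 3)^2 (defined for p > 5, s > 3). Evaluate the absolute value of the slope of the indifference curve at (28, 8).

MRS = 5/46

MU_p = (s−3)^2, MU_s = 2·(p−5)·(s−3).
MRS = (1/2)·(s−3)/(p−5).
At (28, 8): MRS = 5/46.
So at (28, 8) the consumer would give up 5/46 units of s for one more unit of p.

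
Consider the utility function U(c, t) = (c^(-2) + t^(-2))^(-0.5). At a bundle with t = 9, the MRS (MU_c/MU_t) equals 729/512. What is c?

For CES with ρ = -2, MRS = (t/c)^3.
Setting (9/c)^3 = 729/512 gives 9/c = 1.125 and c = 8.

c = 8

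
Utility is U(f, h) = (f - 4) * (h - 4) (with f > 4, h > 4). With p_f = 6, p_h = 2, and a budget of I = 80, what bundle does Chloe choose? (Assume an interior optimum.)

MU_f = (h−4), MU_h = (f−4).
MRS = (h−4)/(f−4).
Tangency: set MRS = p_f/p_h = 6/2 = 3.
So (h − 4)/(f − 4) = 3, i.e. (h − 4) = 3·(f − 4).
Rewrite the budget in excess-of-subsistence terms: 6·(f − 4) + 2·(h − 4) = 80 − 6·4 − 2·4 = 48.
Substituting, 12·(f − 4) = 48, so f − 4 = 4 and f* = 8.
Then h − 4 = 3·4 = 12, so h* = 16.

f* = 8, h* = 16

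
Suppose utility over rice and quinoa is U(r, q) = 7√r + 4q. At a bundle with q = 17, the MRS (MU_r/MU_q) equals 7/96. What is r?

r = 144

MU_r = 7/(2√r), MU_q = 4.
MRS = 7/(2√r) ÷ 4.
MRS depends only on r: 0.875/√r = 7/96 ⇒ √r = 0.875/(7/96) = 12 ⇒ r = 144.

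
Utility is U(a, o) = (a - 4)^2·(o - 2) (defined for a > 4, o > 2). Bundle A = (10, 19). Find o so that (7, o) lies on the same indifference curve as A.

o = 70

U(10, 19) = 612.
Set U(7, o) = 612 and solve.
With a = 7: (7 − 4)^2 = 9, so (o − 2) = 612/9 = 68.
So o = 2 + 68 = 70.
Check: U(7, 70) = 612.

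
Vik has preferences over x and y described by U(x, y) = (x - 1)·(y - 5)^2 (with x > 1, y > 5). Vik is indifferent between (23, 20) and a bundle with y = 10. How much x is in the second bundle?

U(23, 20) = 4950.
Set U(x, 10) = 4950 and solve.
With y = 10: (10 − 5)^2 = 25, so (x − 1) = 4950/25 = 198.
So x = 1 + 198 = 199.
Check: U(199, 10) = 4950.

x = 199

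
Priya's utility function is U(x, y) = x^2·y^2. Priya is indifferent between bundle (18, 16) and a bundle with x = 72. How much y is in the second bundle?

U(18, 16) = 82944.
Set U(72, y) = 82944 and solve.
With x = 72: 72^2 = 5184, so y^2 = 82944/5184 = 16; taking the square root, y = 4.
Check: U(72, 4) = 82944.

y = 4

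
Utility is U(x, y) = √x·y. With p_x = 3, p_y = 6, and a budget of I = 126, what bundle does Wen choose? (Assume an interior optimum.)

MU_x = 0.5·x^(-0.5)·y and MU_y = √x.
MRS = MU_x/MU_y = (0.5)·y/x.
Tangency: set MRS = p_x/p_y = 3/6 = 0.5.
So (0.5)·y/x = 0.5, i.e. y = x.
Substitute into the budget 3·x + 6·y = 126: 9·x = 126, so x* = 14.
Then y* = 14.

x* = 14, y* = 14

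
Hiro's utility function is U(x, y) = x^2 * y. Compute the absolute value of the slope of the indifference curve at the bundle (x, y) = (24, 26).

MU_x = 2·x·y and MU_y = x^2.
MRS = MU_x/MU_y = (2/1)·y/x.
At (24, 26): MRS = 13/6.
That is, one extra unit of x is worth 13/6 units of y at the margin.

MRS = 13/6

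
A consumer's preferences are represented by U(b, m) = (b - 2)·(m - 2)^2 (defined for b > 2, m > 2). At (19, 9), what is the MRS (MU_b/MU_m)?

MRS = 7/34

MU_b = (m−2)^2, MU_m = 2·(b−2)·(m−2).
MRS = (1/2)·(m−2)/(b−2).
At (19, 9): MRS = 7/34.
The indifference curve has slope −7/34 at this bundle.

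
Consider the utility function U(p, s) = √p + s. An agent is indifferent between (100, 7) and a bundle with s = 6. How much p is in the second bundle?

U(100, 7) = 17.
Set U(p, 6) = 17 and solve.
With s = 6: √p = 17 − 6 = 11, so √p = 11 and p = 121.
Check: U(121, 6) = 17.

p = 121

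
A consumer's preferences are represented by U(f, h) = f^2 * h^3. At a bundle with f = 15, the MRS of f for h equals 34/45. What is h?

MU_f = 2·f·h^3 and MU_h = 3·f^2·h^2.
MRS = MU_f/MU_h = (2/3)·h/f.
Substitute f = 15: MRS = h/22.5. Setting h/22.5 = 34/45 gives h = (34/45)·22.5 = 17.

h = 17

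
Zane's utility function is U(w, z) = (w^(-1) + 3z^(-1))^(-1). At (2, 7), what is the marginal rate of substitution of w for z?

For CES with ρ = -1, MRS = (1/3)·(z/w)^2.
At (2, 7): MRS = 49/12.
So at (2, 7) the consumer would give up 49/12 units of z for one more unit of w.

MRS = 49/12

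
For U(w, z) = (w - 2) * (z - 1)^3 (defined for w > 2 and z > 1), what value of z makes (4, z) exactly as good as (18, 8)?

z = 15

U(18, 8) = 5488.
Set U(4, z) = 5488 and solve.
With w = 4: (4 − 2) = 2, so (z − 1)^3 = 5488/2 = 2744.
Taking the cube root (with z > 1): z − 1 = 14, so z = 15.
Check: U(4, 15) = 5488.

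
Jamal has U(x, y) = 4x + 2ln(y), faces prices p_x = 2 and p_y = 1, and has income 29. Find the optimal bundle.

MU_x = 4, MU_y = 2/y.
MRS = 4 ÷ (2/y).
Tangency: set MRS = p_x/p_y = 2/1 = 2.
MRS depends only on y: 2·y = 2 ⇒ y* = 2/2 = 1.
From the budget, 2·x = 29 − 1·1 = 28, so x* = 14.

x* = 14, y* = 1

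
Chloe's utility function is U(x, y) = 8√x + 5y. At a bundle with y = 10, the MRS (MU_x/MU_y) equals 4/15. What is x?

x = 9

MU_x = 8/(2√x), MU_y = 5.
MRS = 8/(2√x) ÷ 5.
MRS depends only on x: 0.8/√x = 4/15 ⇒ √x = 0.8/(4/15) = 3 ⇒ x = 9.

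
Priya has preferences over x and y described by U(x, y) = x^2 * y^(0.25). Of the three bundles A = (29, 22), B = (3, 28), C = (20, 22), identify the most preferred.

Evaluate utility at each bundle:
U(A) = 1821.385.
U(B) = 20.703.
U(C) = 866.295.
Highest utility is A, so A ≻ C ≻ B.

Bundle A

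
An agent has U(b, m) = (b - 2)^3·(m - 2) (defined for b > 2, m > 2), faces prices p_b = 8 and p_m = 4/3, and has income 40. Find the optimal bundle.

MU_b = 3·(b−2)^2·(m−2), MU_m = (b−2)^3.
MRS = (3/1)·(m−2)/(b−2).
Tangency: set MRS = p_b/p_m = 8/(4/3) = 6.
So (3/1)·(m − 2)/(b − 2) = 6, i.e. (m − 2) = 2·(b − 2).
Rewrite the budget in excess-of-subsistence terms: 8·(b − 2) + (4/3)·(m − 2) = 40 − 8·2 − (4/3)·2 = 64/3.
Substituting, (32/3)·(b − 2) = 64/3, so b − 2 = 2 and b* = 4.
Then m − 2 = 2·2 = 4, so m* = 6.

b* = 4, m* = 6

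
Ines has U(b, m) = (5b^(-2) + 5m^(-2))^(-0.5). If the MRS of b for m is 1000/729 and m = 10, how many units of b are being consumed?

For CES with ρ = -2, MRS = (m/b)^3.
Setting (10/b)^3 = 1000/729 gives 10/b = 10/9 and b = 9.

b = 9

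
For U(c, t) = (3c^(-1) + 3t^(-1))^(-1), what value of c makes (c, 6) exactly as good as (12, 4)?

U depends on (c, t) only through S = 3c^(-1) + 3t^(-1), so equal utility means equal S. At (12, 4): S = 1.
With t = 6: 3·6^(-1) = 0.5, so 3c^(-1) = 1 − 0.5 = 0.5, i.e. c^(-1) = 1/6.
Hence c = 1/(1/6) = 6.
Check: U(6, 6) = 1.

c = 6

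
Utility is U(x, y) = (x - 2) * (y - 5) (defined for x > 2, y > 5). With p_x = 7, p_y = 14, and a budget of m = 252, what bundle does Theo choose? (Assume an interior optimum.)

MU_x = (y−5), MU_y = (x−2).
MRS = (y−5)/(x−2).
Tangency: set MRS = p_x/p_y = 7/14 = 0.5.
So (y − 5)/(x − 2) = 0.5, i.e. (y − 5) = 0.5·(x − 2).
Rewrite the budget in excess-of-subsistence terms: 7·(x − 2) + 14·(y − 5) = 252 − 7·2 − 14·5 = 168.
Substituting, 14·(x − 2) = 168, so x − 2 = 12 and x* = 14.
Then y − 5 = 0.5·12 = 6, so y* = 11.

x* = 14, y* = 11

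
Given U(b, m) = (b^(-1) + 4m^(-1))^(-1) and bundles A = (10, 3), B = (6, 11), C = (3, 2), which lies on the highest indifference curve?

Evaluate utility at each bundle:
U(A) = 0.698.
U(B) = 1.886.
U(C) = 0.429.
Highest utility is B, so B ≻ A ≻ C.

Bundle B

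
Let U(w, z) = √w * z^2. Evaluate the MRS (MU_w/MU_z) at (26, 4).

MRS = 1/26

MU_w = 0.5·w^(-0.5)·z^2 and MU_z = 2·√w·z.
MRS = MU_w/MU_z = (0.25)·z/w.
At (26, 4): MRS = 1/26.
That is, one extra unit of w is worth 1/26 units of z at the margin.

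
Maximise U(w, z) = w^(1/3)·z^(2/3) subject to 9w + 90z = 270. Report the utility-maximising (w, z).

MU_w = 1/3·w^(-2/3)·z^(2/3) and MU_z = 2/3·w^(1/3)·z^(-1/3).
MRS = MU_w/MU_z = (0.5)·z/w.
Tangency: set MRS = p_w/p_z = 9/90 = 0.1.
So (0.5)·z/w = 0.1, i.e. z = 0.2·w.
Substitute into the budget 9·w + 90·z = 270: 27·w = 270, so w* = 10.
Then z* = 0.2·10 = 2.

w* = 10, z* = 2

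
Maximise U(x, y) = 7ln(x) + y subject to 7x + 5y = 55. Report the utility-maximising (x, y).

MU_x = 7/x, MU_y = 1.
MRS = 7/x ÷ 1.
Tangency: set MRS = p_x/p_y = 7/5 = 1.4.
MRS depends only on x: 7/x = 1.4 ⇒ x* = 7/1.4 = 5.
From the budget, 5·y = 55 − 7·5 = 20, so y* = 4.

x* = 5, y* = 4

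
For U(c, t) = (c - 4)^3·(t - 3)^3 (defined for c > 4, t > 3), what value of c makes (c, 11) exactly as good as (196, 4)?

c = 28

U(196, 4) = 7077888.
Set U(c, 11) = 7077888 and solve.
With t = 11: (11 − 3)^3 = 512, so (c − 4)^3 = 7077888/512 = 13824.
Taking the cube root (with c > 4): c − 4 = 24, so c = 28.
Check: U(28, 11) = 7077888.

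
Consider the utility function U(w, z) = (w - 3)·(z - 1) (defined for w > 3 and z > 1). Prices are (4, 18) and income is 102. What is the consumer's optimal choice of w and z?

w* = 12, z* = 3

MU_w = (z−1), MU_z = (w−3).
MRS = (z−1)/(w−3).
Tangency: set MRS = p_w/p_z = 4/18 = 2/9.
So (z − 1)/(w − 3) = 2/9, i.e. (z − 1) = (2/9)·(w − 3).
Rewrite the budget in excess-of-subsistence terms: 4·(w − 3) + 18·(z − 1) = 102 − 4·3 − 18·1 = 72.
Substituting, 8·(w − 3) = 72, so w − 3 = 9 and w* = 12.
Then z − 1 = (2/9)·9 = 2, so z* = 3.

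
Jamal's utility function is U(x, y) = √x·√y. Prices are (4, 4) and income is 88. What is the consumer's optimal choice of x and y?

MU_x = 0.5·x^(-0.5)·√y and MU_y = 0.5·√x·y^(-0.5).
MRS = MU_x/MU_y = y/x.
Tangency: set MRS = p_x/p_y = 4/4 = 1.
So y/x = 1, i.e. y = x.
Substitute into the budget 4·x + 4·y = 88: 8·x = 88, so x* = 11.
Then y* = 11.

x* = 11, y* = 11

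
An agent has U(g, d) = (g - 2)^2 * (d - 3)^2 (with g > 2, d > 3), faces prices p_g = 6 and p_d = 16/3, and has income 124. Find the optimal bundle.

MU_g = 2·(g−2)·(d−3)^2, MU_d = 2·(g−2)^2·(d−3).
MRS = (d−3)/(g−2).
Tangency: set MRS = p_g/p_d = 6/(16/3) = 1.125.
So (d − 3)/(g − 2) = 1.125, i.e. (d − 3) = 1.125·(g − 2).
Rewrite the budget in excess-of-subsistence terms: 6·(g − 2) + (16/3)·(d − 3) = 124 − 6·2 − (16/3)·3 = 96.
Substituting, 12·(g − 2) = 96, so g − 2 = 8 and g* = 10.
Then d − 3 = 1.125·8 = 9, so d* = 12.

g* = 10, d* = 12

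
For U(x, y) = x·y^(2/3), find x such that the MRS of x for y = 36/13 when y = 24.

MU_x = y^(2/3) and MU_y = 2/3·x·y^(-1/3).
MRS = MU_x/MU_y = (1.5)·y/x.
Substitute y = 24: MRS = 36/x. Setting 36/x = 36/13 gives x = 36/(36/13) = 13.

x = 13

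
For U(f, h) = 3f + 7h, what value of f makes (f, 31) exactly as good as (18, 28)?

U(18, 28) = 250.
Set U(f, 31) = 250 and solve.
3f + 7·31 = 250 ⇒ 3f = 33 ⇒ f = 11.
Check: U(11, 31) = 250.

f = 11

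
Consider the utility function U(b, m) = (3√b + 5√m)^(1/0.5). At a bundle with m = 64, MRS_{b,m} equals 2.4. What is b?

b = 4

For CES with ρ = 0.5, MRS = (3/5)·√(m/b).
Setting (3/5)·√(64/b) = 2.4 gives √(64/b) = 4, so 64/b = 16 and b = 4.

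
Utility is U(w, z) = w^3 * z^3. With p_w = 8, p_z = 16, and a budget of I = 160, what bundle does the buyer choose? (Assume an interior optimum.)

MU_w = 3·w^2·z^3 and MU_z = 3·w^3·z^2.
MRS = MU_w/MU_z = z/w.
Tangency: set MRS = p_w/p_z = 8/16 = 0.5.
So z/w = 0.5, i.e. z = 0.5·w.
Substitute into the budget 8·w + 16·z = 160: 16·w = 160, so w* = 10.
Then z* = 0.5·10 = 5.

w* = 10, z* = 5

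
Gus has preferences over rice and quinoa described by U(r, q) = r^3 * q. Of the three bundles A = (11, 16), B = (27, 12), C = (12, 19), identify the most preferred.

Bundle B

Evaluate utility at each bundle:
U(A) = 21296.
U(B) = 236196.
U(C) = 32832.
Highest utility is B, so B ≻ C ≻ A.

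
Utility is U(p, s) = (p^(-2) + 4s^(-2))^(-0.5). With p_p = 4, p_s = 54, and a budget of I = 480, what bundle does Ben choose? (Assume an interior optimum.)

For CES with ρ = -2, MRS = (1/4)·(s/p)^3.
Tangency: set MRS = p_p/p_s = 4/54 = 2/27.
So (s/p)^3 = 8/27; taking the cube root, s/p = 2/3, i.e. s = (2/3)·p.
Substitute into the budget 4·p + 54·s = 480: 40·p = 480, so p* = 12 and s* = (2/3)·12 = 8.

p* = 12, s* = 8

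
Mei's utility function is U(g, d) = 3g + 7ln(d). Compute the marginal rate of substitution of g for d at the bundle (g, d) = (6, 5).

MRS = 15/7

MU_g = 3, MU_d = 7/d.
MRS = 3 ÷ (7/d).
At (6, 5): MRS = 15/7.
So at (6, 5) the consumer would give up 15/7 units of d for one more unit of g.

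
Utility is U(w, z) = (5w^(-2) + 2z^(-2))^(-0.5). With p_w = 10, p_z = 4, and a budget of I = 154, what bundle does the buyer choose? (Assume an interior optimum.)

For CES with ρ = -2, MRS = (5/2)·(z/w)^3.
Tangency: set MRS = p_w/p_z = 10/4 = 2.5.
So (z/w)^3 = 1; taking the cube root, z/w = 1, i.e. z = w.
Substitute into the budget 10·w + 4·z = 154: 14·w = 154, so w* = 11 and z* = 11.

w* = 11, z* = 11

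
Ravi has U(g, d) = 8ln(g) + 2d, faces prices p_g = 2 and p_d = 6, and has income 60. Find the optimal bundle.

g* = 12, d* = 6

MU_g = 8/g, MU_d = 2.
MRS = 8/g ÷ 2.
Tangency: set MRS = p_g/p_d = 2/6 = 1/3.
MRS depends only on g: 4/g = 1/3 ⇒ g* = 4/(1/3) = 12.
From the budget, 6·d = 60 − 2·12 = 36, so d* = 6.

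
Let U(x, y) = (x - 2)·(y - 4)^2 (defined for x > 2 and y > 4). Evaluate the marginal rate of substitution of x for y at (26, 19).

MRS = 5/16

MU_x = (y−4)^2, MU_y = 2·(x−2)·(y−4).
MRS = (1/2)·(y−4)/(x−2).
At (26, 19): MRS = 5/16.
So at (26, 19) the consumer would give up 5/16 units of y for one more unit of x.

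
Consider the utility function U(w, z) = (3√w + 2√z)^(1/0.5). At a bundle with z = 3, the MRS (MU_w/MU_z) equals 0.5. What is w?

For CES with ρ = 0.5, MRS = (3/2)·√(z/w).
Setting (3/2)·√(3/w) = 0.5 gives √(3/w) = 1/3, so 3/w = 1/9 and w = 27.

w = 27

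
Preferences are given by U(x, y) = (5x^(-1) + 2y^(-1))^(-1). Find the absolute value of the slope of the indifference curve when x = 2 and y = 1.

For CES with ρ = -1, MRS = (5/2)·(y/x)^2.
At (2, 1): MRS = 0.625.
So at (2, 1) the consumer would give up 0.625 units of y for one more unit of x.

MRS = 0.625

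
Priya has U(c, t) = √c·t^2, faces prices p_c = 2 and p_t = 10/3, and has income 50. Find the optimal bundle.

c* = 5, t* = 12

MU_c = 0.5·c^(-0.5)·t^2 and MU_t = 2·√c·t.
MRS = MU_c/MU_t = (0.25)·t/c.
Tangency: set MRS = p_c/p_t = 2/(10/3) = 0.6.
So (0.25)·t/c = 0.6, i.e. t = 2.4·c.
Substitute into the budget 2·c + (10/3)·t = 50: 10·c = 50, so c* = 5.
Then t* = 2.4·5 = 12.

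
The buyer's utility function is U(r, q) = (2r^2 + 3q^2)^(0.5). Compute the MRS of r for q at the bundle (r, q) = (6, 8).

MRS = 0.5

For CES with ρ = 2, MRS = (2/3)·(q/r)^(-1).
At (6, 8): MRS = 0.5.
The indifference curve has slope −0.5 at this bundle.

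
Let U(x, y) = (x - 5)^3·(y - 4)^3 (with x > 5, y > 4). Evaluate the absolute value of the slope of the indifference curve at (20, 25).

MU_x = 3·(x−5)^2·(y−4)^3, MU_y = 3·(x−5)^3·(y−4)^2.
MRS = (y−4)/(x−5).
At (20, 25): MRS = 1.4.
That is, one extra unit of x is worth 1.4 units of y at the margin.

MRS = 1.4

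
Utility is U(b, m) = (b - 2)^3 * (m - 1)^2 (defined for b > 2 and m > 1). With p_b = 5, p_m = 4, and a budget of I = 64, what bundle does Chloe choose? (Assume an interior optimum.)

b* = 8, m* = 6

MU_b = 3·(b−2)^2·(m−1)^2, MU_m = 2·(b−2)^3·(m−1).
MRS = (3/2)·(m−1)/(b−2).
Tangency: set MRS = p_b/p_m = 5/4 = 1.25.
So (3/2)·(m − 1)/(b − 2) = 1.25, i.e. (m − 1) = (5/6)·(b − 2).
Rewrite the budget in excess-of-subsistence terms: 5·(b − 2) + 4·(m − 1) = 64 − 5·2 − 4·1 = 50.
Substituting, (25/3)·(b − 2) = 50, so b − 2 = 6 and b* = 8.
Then m − 1 = (5/6)·6 = 5, so m* = 6.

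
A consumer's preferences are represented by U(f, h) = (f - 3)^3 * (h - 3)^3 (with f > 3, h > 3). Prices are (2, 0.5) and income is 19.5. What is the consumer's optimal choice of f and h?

MU_f = 3·(f−3)^2·(h−3)^3, MU_h = 3·(f−3)^3·(h−3)^2.
MRS = (h−3)/(f−3).
Tangency: set MRS = p_f/p_h = 2/0.5 = 4.
So (h − 3)/(f − 3) = 4, i.e. (h − 3) = 4·(f − 3).
Rewrite the budget in excess-of-subsistence terms: 2·(f − 3) + 0.5·(h − 3) = 19.5 − 2·3 − 0.5·3 = 12.
Substituting, 4·(f − 3) = 12, so f − 3 = 3 and f* = 6.
Then h − 3 = 4·3 = 12, so h* = 15.

f* = 6, h* = 15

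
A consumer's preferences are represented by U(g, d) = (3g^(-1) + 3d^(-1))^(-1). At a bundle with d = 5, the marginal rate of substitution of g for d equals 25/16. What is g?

g = 4

For CES with ρ = -1, MRS = (d/g)^2.
Setting (5/g)^2 = 25/16 gives 5/g = 1.25 and g = 4.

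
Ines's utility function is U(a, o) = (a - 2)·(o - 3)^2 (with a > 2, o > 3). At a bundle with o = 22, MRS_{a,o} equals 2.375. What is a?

MU_a = (o−3)^2, MU_o = 2·(a−2)·(o−3).
MRS = (1/2)·(o−3)/(a−2).
Substitute o = 22: MRS = 9.5/(a − 2). Setting this equal to 2.375 gives a − 2 = 9.5/2.375 = 4, so a = 6.

a = 6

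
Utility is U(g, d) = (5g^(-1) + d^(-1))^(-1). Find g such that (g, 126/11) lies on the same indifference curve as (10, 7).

U depends on (g, d) only through S = 5g^(-1) + d^(-1), so equal utility means equal S. At (10, 7): S = 9/14.
With d = 126/11: (126/11)^(-1) = 11/126, so 5g^(-1) = 9/14 − 11/126 = 5/9, i.e. g^(-1) = 1/9.
Hence g = 1/(1/9) = 9.
Check: U(9, 126/11) = 1.5556.

g = 9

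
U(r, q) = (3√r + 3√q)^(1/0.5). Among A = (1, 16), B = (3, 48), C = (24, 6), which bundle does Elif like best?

Evaluate utility at each bundle:
U(A) = 225.000.
U(B) = 675.000.
U(C) = 486.000.
Highest utility is B, so B ≻ C ≻ A.

Bundle B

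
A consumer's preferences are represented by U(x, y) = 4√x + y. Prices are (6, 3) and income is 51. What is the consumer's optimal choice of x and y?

x* = 1, y* = 15

MU_x = 4/(2√x), MU_y = 1.
MRS = 4/(2√x) ÷ 1.
Tangency: set MRS = p_x/p_y = 6/3 = 2.
MRS depends only on x: 2/√x = 2 ⇒ √x = 2/2 = 1 ⇒ x* = 1.
From the budget, 3·y = 51 − 6·1 = 45, so y* = 15.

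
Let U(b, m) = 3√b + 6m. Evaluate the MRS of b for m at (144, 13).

MRS = 1/48

MU_b = 3/(2√b), MU_m = 6.
MRS = 3/(2√b) ÷ 6.
At (144, 13): MRS = 1/48.
The indifference curve has slope −1/48 at this bundle.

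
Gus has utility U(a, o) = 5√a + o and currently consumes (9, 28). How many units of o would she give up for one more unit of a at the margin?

MU_a = 5/(2√a), MU_o = 1.
MRS = 5/(2√a) ÷ 1.
At (9, 28): MRS = 5/6.
The indifference curve has slope −5/6 at this bundle.

MRS = 5/6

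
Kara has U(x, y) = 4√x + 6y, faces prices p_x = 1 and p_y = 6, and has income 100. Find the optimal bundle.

MU_x = 4/(2√x), MU_y = 6.
MRS = 4/(2√x) ÷ 6.
Tangency: set MRS = p_x/p_y = 1/6.
MRS depends only on x: (1/3)/√x = 1/6 ⇒ √x = (1/3)/(1/6) = 2 ⇒ x* = 4.
From the budget, 6·y = 100 − 1·4 = 96, so y* = 16.

x* = 4, y* = 16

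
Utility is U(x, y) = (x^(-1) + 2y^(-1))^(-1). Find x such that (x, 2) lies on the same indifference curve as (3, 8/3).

x = 12

U depends on (x, y) only through S = x^(-1) + 2y^(-1), so equal utility means equal S. At (3, 8/3): S = 13/12.
With y = 2: 2·2^(-1) = 1, so x^(-1) = 13/12 − 1 = 1/12.
Hence x = 1/(1/12) = 12.
Check: U(12, 2) = 0.9231.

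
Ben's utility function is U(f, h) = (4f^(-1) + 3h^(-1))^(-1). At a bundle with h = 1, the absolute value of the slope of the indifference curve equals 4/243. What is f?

f = 9

For CES with ρ = -1, MRS = (4/3)·(h/f)^2.
Setting (4/3)·(1/f)^2 = 4/243 gives (1/f)^2 = 1/81, so 1/f = 1/9 and f = 9.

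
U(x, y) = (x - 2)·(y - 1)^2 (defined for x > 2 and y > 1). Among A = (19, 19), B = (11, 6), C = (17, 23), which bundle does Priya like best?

Evaluate utility at each bundle:
U(A) = 5508.
U(B) = 225.
U(C) = 7260.
Highest utility is C, so C ≻ A ≻ B.

Bundle C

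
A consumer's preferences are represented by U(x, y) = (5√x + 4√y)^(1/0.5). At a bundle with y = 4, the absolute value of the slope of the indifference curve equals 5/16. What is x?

x = 64

For CES with ρ = 0.5, MRS = (5/4)·√(y/x).
Setting (5/4)·√(4/x) = 5/16 gives √(4/x) = 0.25, so 4/x = 1/16 and x = 64.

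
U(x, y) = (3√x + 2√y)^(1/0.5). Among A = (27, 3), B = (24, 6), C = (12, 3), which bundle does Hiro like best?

Bundle B

Evaluate utility at each bundle:
U(A) = 363.000.
U(B) = 384.000.
U(C) = 192.000.
Highest utility is B, so B ≻ A ≻ C.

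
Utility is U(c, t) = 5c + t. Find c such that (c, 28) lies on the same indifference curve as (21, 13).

c = 18

U(21, 13) = 118.
Set U(c, 28) = 118 and solve.
5c + 28 = 118 ⇒ 5c = 90 ⇒ c = 18.
Check: U(18, 28) = 118.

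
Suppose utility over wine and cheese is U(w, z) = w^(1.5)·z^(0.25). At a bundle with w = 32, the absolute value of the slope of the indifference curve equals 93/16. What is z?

z = 31

MU_w = 1.5·√w·z^(0.25) and MU_z = 0.25·w^(1.5)·z^(-0.75).
MRS = MU_w/MU_z = (6)·z/w.
Substitute w = 32: MRS = z/(16/3). Setting z/(16/3) = 93/16 gives z = (93/16)·(16/3) = 31.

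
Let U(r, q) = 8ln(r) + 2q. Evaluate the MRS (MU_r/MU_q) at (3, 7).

MU_r = 8/r, MU_q = 2.
MRS = 8/r ÷ 2.
At (3, 7): MRS = 4/3.
That is, one extra unit of r is worth 4/3 units of q at the margin.

MRS = 4/3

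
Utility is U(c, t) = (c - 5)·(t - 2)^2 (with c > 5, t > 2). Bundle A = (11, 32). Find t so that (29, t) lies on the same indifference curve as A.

t = 17

U(11, 32) = 5400.
Set U(29, t) = 5400 and solve.
With c = 29: (29 − 5) = 24, so (t − 2)^2 = 5400/24 = 225.
Taking the square root (with t > 2): t − 2 = 15, so t = 17.
Check: U(29, 17) = 5400.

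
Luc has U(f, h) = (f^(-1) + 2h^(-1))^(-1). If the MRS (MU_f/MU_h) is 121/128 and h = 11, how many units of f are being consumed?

f = 8

For CES with ρ = -1, MRS = (1/2)·(h/f)^2.
Setting (1/2)·(11/f)^2 = 121/128 gives (11/f)^2 = 121/64, so 11/f = 1.375 and f = 8.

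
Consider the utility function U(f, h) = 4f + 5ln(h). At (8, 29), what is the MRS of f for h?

MU_f = 4, MU_h = 5/h.
MRS = 4 ÷ (5/h).
At (8, 29): MRS = 23.2.
That is, one extra unit of f is worth 23.2 units of h at the margin.

MRS = 23.2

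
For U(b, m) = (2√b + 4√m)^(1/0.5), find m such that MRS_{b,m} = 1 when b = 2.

m = 8

For CES with ρ = 0.5, MRS = (2/4)·√(m/b).
Setting (2/4)·√(m/2) = 1 gives √(m/2) = 2, so m/2 = 4 and m = 8.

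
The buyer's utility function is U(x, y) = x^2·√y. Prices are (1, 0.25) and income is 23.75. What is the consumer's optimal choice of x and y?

MU_x = 2·x·√y and MU_y = 0.5·x^2·y^(-0.5).
MRS = MU_x/MU_y = (4)·y/x.
Tangency: set MRS = p_x/p_y = 1/0.25 = 4.
So (4)·y/x = 4, i.e. y = x.
Substitute into the budget 1·x + 0.25·y = 23.75: 1.25·x = 23.75, so x* = 19.
Then y* = 19.

x* = 19, y* = 19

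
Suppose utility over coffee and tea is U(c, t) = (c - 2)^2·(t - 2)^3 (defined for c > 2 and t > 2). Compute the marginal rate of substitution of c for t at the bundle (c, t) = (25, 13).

MU_c = 2·(c−2)·(t−2)^3, MU_t = 3·(c−2)^2·(t−2)^2.
MRS = (2/3)·(t−2)/(c−2).
At (25, 13): MRS = 22/69.
The indifference curve has slope −22/69 at this bundle.

MRS = 22/69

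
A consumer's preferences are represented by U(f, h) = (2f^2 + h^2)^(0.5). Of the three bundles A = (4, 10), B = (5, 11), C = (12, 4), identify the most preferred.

Evaluate utility at each bundle:
U(A) = 11.489.
U(B) = 13.077.
U(C) = 17.436.
Highest utility is C, so C ≻ B ≻ A.

Bundle C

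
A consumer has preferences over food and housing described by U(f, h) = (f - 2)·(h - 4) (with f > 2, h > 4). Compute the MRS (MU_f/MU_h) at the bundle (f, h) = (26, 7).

MU_f = (h−4), MU_h = (f−2).
MRS = (h−4)/(f−2).
At (26, 7): MRS = 0.125.
That is, one extra unit of f is worth 0.125 units of h at the margin.

MRS = 0.125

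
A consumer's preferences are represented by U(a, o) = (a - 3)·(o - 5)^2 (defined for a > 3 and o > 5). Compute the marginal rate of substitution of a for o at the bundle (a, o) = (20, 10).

MU_a = (o−5)^2, MU_o = 2·(a−3)·(o−5).
MRS = (1/2)·(o−5)/(a−3).
At (20, 10): MRS = 5/34.
So at (20, 10) the consumer would give up 5/34 units of o for one more unit of a.

MRS = 5/34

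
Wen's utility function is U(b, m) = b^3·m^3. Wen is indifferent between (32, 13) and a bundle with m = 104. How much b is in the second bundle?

U(32, 13) = 71991296.
Set U(b, 104) = 71991296 and solve.
With m = 104: 104^3 = 1124864, so b^3 = 71991296/1124864 = 64; taking the cube root, b = 4.
Check: U(4, 104) = 71991296.

b = 4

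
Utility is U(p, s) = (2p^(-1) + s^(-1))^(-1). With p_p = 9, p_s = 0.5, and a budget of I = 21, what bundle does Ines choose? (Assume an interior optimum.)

p* = 2, s* = 6

For CES with ρ = -1, MRS = (2/1)·(s/p)^2.
Tangency: set MRS = p_p/p_s = 9/0.5 = 18.
So (s/p)^2 = 9; taking the square root, s/p = 3, i.e. s = 3·p.
Substitute into the budget 9·p + 0.5·s = 21: 10.5·p = 21, so p* = 2 and s* = 3·2 = 6.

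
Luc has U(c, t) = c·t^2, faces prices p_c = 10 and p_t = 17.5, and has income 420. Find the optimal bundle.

MU_c = t^2 and MU_t = 2·c·t.
MRS = MU_c/MU_t = (1/2)·t/c.
Tangency: set MRS = p_c/p_t = 10/17.5 = 4/7.
So (1/2)·t/c = 4/7, i.e. t = (8/7)·c.
Substitute into the budget 10·c + 17.5·t = 420: 30·c = 420, so c* = 14.
Then t* = (8/7)·14 = 16.

c* = 14, t* = 16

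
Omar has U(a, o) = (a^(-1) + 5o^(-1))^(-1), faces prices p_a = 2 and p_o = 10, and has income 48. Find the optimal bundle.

a* = 4, o* = 4

For CES with ρ = -1, MRS = (1/5)·(o/a)^2.
Tangency: set MRS = p_a/p_o = 2/10 = 0.2.
So (o/a)^2 = 1; taking the square root, o/a = 1, i.e. o = a.
Substitute into the budget 2·a + 10·o = 48: 12·a = 48, so a* = 4 and o* = 4.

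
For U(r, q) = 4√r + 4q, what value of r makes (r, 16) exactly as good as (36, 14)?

U(36, 14) = 80.
Set U(r, 16) = 80 and solve.
With q = 16: 4√r = 80 − 4·16 = 16, so √r = 4 and r = 16.
Check: U(16, 16) = 80.

r = 16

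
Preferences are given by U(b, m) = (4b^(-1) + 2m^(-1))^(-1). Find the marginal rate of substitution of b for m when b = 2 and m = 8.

For CES with ρ = -1, MRS = (4/2)·(m/b)^2.
At (2, 8): MRS = 32.
That is, one extra unit of b is worth 32 units of m at the margin.

MRS = 32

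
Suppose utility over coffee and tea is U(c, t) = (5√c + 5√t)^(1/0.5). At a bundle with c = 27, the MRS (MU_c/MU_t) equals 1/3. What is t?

t = 3

For CES with ρ = 0.5, MRS = √(t/c).
Setting √(t/27) = 1/3 gives t/27 = 1/9 and t = 3.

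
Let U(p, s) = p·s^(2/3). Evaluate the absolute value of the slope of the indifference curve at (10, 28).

MU_p = s^(2/3) and MU_s = 2/3·p·s^(-1/3).
MRS = MU_p/MU_s = (1.5)·s/p.
At (10, 28): MRS = 4.2.
So at (10, 28) the consumer would give up 4.2 units of s for one more unit of p.

MRS = 4.2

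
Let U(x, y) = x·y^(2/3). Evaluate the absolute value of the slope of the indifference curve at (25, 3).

MU_x = y^(2/3) and MU_y = 2/3·x·y^(-1/3).
MRS = MU_x/MU_y = (1.5)·y/x.
At (25, 3): MRS = 9/50.
The indifference curve has slope −9/50 at this bundle.

MRS = 9/50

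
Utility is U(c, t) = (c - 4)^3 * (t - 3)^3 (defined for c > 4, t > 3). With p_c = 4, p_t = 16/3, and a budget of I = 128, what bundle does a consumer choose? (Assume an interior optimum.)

c* = 16, t* = 12

MU_c = 3·(c−4)^2·(t−3)^3, MU_t = 3·(c−4)^3·(t−3)^2.
MRS = (t−3)/(c−4).
Tangency: set MRS = p_c/p_t = 4/(16/3) = 0.75.
So (t − 3)/(c − 4) = 0.75, i.e. (t − 3) = 0.75·(c − 4).
Rewrite the budget in excess-of-subsistence terms: 4·(c − 4) + (16/3)·(t − 3) = 128 − 4·4 − (16/3)·3 = 96.
Substituting, 8·(c − 4) = 96, so c − 4 = 12 and c* = 16.
Then t − 3 = 0.75·12 = 9, so t* = 12.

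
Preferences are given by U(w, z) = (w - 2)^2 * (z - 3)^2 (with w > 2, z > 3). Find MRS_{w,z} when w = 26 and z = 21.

MRS = 0.75

MU_w = 2·(w−2)·(z−3)^2, MU_z = 2·(w−2)^2·(z−3).
MRS = (z−3)/(w−2).
At (26, 21): MRS = 0.75.
That is, one extra unit of w is worth 0.75 units of z at the margin.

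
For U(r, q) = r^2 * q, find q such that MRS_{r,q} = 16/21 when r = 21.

MU_r = 2·r·q and MU_q = r^2.
MRS = MU_r/MU_q = (2/1)·q/r.
Substitute r = 21: MRS = q/10.5. Setting q/10.5 = 16/21 gives q = (16/21)·10.5 = 8.

q = 8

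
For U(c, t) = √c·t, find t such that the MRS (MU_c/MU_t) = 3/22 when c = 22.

MU_c = 0.5·c^(-0.5)·t and MU_t = √c.
MRS = MU_c/MU_t = (0.5)·t/c.
Substitute c = 22: MRS = t/44. Setting t/44 = 3/22 gives t = (3/22)·44 = 6.

t = 6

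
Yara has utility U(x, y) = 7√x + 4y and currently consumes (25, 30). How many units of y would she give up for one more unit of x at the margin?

MU_x = 7/(2√x), MU_y = 4.
MRS = 7/(2√x) ÷ 4.
At (25, 30): MRS = 7/40.
So at (25, 30) the consumer would give up 7/40 units of y for one more unit of x.

MRS = 7/40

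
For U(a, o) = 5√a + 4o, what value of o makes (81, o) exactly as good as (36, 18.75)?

U(36, 18.75) = 105.
Set U(81, o) = 105 and solve.
With a = 81: √81 = 9, so 4o = 105 − 5·9 = 60 and o = 15.
Check: U(81, 15) = 105.

o = 15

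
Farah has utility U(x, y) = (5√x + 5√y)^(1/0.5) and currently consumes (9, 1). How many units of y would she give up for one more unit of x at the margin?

MRS = 1/3

For CES with ρ = 0.5, MRS = √(y/x).
At (9, 1): MRS = 1/3.
The indifference curve has slope −1/3 at this bundle.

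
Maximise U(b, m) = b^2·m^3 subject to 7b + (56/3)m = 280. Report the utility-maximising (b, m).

b* = 16, m* = 9

MU_b = 2·b·m^3 and MU_m = 3·b^2·m^2.
MRS = MU_b/MU_m = (2/3)·m/b.
Tangency: set MRS = p_b/p_m = 7/(56/3) = 0.375.
So (2/3)·m/b = 0.375, i.e. m = (9/16)·b.
Substitute into the budget 7·b + (56/3)·m = 280: 17.5·b = 280, so b* = 16.
Then m* = (9/16)·16 = 9.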